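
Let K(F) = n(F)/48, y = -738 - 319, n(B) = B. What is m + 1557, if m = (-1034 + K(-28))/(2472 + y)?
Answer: 5285089/3396 ≈ 1556.3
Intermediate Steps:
y = -1057
K(F) = F/48
m = -2483/3396 (m = (-1034 + (1/48)*(-28))/(2472 - 1057) = (-1034 - 7/12)/1415 = -12415/12*1/1415 = -2483/3396 ≈ -0.73115)
m + 1557 = -2483/3396 + 1557 = 5285089/3396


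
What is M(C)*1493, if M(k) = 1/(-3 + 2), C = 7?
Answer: -1493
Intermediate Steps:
M(k) = -1 (M(k) = 1/(-1) = -1)
M(C)*1493 = -1*1493 = -1493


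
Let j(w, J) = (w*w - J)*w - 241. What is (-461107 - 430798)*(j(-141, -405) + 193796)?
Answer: 2378506388755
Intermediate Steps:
j(w, J) = -241 + w*(w**2 - J) (j(w, J) = (w**2 - J)*w - 241 = w*(w**2 - J) - 241 = -241 + w*(w**2 - J))
(-461107 - 430798)*(j(-141, -405) + 193796) = (-461107 - 430798)*((-241 + (-141)**3 - 1*(-405)*(-141)) + 193796) = -891905*((-241 - 2803221 - 57105) + 193796) = -891905*(-2860567 + 193796) = -891905*(-2666771) = 2378506388755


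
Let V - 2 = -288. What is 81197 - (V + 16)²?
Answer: 8297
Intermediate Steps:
V = -286 (V = 2 - 288 = -286)
81197 - (V + 16)² = 81197 - (-286 + 16)² = 81197 - 1*(-270)² = 81197 - 1*72900 = 81197 - 72900 = 8297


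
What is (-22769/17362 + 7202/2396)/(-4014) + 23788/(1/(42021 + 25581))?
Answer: 33565368639654194791/20872474866 ≈ 1.6081e+9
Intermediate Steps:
(-22769/17362 + 7202/2396)/(-4014) + 23788/(1/(42021 + 25581)) = (-22769*1/17362 + 7202*(1/2396))*(-1/4014) + 23788/(1/67602) = (-22769/17362 + 3601/1198)*(-1/4014) + 23788/(1/67602) = (8810825/5199919)*(-1/4014) + 23788*67602 = -8810825/20872474866 + 1608116376 = 33565368639654194791/20872474866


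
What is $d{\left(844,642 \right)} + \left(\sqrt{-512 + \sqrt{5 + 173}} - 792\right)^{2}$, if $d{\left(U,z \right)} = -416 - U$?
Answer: $-1260 + \left(792 - i \sqrt{512 - \sqrt{178}}\right)^{2} \approx 6.2551 \cdot 10^{5} - 35372.0 i$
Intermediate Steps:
$d{\left(844,642 \right)} + \left(\sqrt{-512 + \sqrt{5 + 173}} - 792\right)^{2} = \left(-416 - 844\right) + \left(\sqrt{-512 + \sqrt{5 + 173}} - 792\right)^{2} = \left(-416 - 844\right) + \left(\sqrt{-512 + \sqrt{178}} - 792\right)^{2} = -1260 + \left(-792 + \sqrt{-512 + \sqrt{178}}\right)^{2}$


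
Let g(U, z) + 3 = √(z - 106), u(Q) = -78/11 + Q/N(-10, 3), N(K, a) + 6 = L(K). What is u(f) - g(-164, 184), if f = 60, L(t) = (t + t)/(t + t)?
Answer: -177/11 - √78 ≈ -24.923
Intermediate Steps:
L(t) = 1 (L(t) = (2*t)/((2*t)) = (2*t)*(1/(2*t)) = 1)
N(K, a) = -5 (N(K, a) = -6 + 1 = -5)
u(Q) = -78/11 - Q/5 (u(Q) = -78/11 + Q/(-5) = -78*1/11 + Q*(-⅕) = -78/11 - Q/5)
g(U, z) = -3 + √(-106 + z) (g(U, z) = -3 + √(z - 106) = -3 + √(-106 + z))
u(f) - g(-164, 184) = (-78/11 - ⅕*60) - (-3 + √(-106 + 184)) = (-78/11 - 12) - (-3 + √78) = -210/11 + (3 - √78) = -177/11 - √78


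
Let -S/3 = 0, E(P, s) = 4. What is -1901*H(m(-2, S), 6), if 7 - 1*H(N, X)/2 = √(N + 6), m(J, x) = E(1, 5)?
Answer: -26614 + 3802*√10 ≈ -14591.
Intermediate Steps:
S = 0 (S = -3*0 = 0)
m(J, x) = 4
H(N, X) = 14 - 2*√(6 + N) (H(N, X) = 14 - 2*√(N + 6) = 14 - 2*√(6 + N))
-1901*H(m(-2, S), 6) = -1901*(14 - 2*√(6 + 4)) = -1901*(14 - 2*√10) = -26614 + 3802*√10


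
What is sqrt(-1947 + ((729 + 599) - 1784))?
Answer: 3*I*sqrt(267) ≈ 49.02*I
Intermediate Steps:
sqrt(-1947 + ((729 + 599) - 1784)) = sqrt(-1947 + (1328 - 1784)) = sqrt(-1947 - 456) = sqrt(-2403) = 3*I*sqrt(267)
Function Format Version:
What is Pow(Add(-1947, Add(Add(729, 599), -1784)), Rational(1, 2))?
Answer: Mul(3, I, Pow(267, Rational(1, 2))) ≈ Mul(49.020, I)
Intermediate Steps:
Pow(Add(-1947, Add(Add(729, 599), -1784)), Rational(1, 2)) = Pow(Add(-1947, Add(1328, -1784)), Rational(1, 2)) = Pow(Add(-1947, -456), Rational(1, 2)) = Pow(-2403, Rational(1, 2)) = Mul(3, I, Pow(267, Rational(1, 2)))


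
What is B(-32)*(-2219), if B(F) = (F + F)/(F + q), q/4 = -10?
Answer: -17752/9 ≈ -1972.4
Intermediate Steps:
q = -40 (q = 4*(-10) = -40)
B(F) = 2*F/(-40 + F) (B(F) = (F + F)/(F - 40) = (2*F)/(-40 + F) = 2*F/(-40 + F))
B(-32)*(-2219) = (2*(-32)/(-40 - 32))*(-2219) = (2*(-32)/(-72))*(-2219) = (2*(-32)*(-1/72))*(-2219) = (8/9)*(-2219) = -17752/9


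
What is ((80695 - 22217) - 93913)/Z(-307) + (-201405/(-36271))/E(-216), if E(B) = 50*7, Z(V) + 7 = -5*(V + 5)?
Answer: -89907859607/3816071910 ≈ -23.560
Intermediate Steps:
Z(V) = -32 - 5*V (Z(V) = -7 - 5*(V + 5) = -7 - 5*(5 + V) = -7 + (-25 - 5*V) = -32 - 5*V)
E(B) = 350
((80695 - 22217) - 93913)/Z(-307) + (-201405/(-36271))/E(-216) = ((80695 - 22217) - 93913)/(-32 - 5*(-307)) - 201405/(-36271)/350 = (58478 - 93913)/(-32 + 1535) - 201405*(-1/36271)*(1/350) = -35435/1503 + (201405/36271)*(1/350) = -35435*1/1503 + 40281/2538970 = -35435/1503 + 40281/2538970 = -89907859607/3816071910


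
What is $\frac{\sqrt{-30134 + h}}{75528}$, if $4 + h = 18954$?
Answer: $\frac{i \sqrt{699}}{18882} \approx 0.0014002 i$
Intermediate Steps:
$h = 18950$ ($h = -4 + 18954 = 18950$)
$\frac{\sqrt{-30134 + h}}{75528} = \frac{\sqrt{-30134 + 18950}}{75528} = \sqrt{-11184} \cdot \frac{1}{75528} = 4 i \sqrt{699} \cdot \frac{1}{75528} = \frac{i \sqrt{699}}{18882}$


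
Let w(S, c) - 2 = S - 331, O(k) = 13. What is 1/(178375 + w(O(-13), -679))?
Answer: 1/178059 ≈ 5.6161e-6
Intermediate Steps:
w(S, c) = -329 + S (w(S, c) = 2 + (S - 331) = 2 + (-331 + S) = -329 + S)
1/(178375 + w(O(-13), -679)) = 1/(178375 + (-329 + 13)) = 1/(178375 - 316) = 1/178059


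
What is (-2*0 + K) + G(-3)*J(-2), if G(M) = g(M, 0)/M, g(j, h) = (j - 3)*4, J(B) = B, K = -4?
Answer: -20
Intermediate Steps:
g(j, h) = -12 + 4*j (g(j, h) = (-3 + j)*4 = -12 + 4*j)
G(M) = (-12 + 4*M)/M
(-2*0 + K) + G(-3)*J(-2) = (-2*0 - 4) + (4 - 12/(-3))*(-2) = (0 - 4) + (4 - 12*(-⅓))*(-2) = -4 + (4 + 4)*(-2) = -4 + 8*(-2) = -4 - 16 = -20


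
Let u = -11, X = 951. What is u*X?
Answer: -10461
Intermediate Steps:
u*X = -11*951 = -10461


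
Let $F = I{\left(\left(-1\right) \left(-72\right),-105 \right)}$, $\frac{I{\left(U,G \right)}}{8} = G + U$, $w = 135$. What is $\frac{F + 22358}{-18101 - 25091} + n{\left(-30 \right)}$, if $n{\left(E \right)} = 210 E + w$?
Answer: $- \frac{133150387}{21596} \approx -6165.5$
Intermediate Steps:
$I{\left(U,G \right)} = 8 G + 8 U$ ($I{\left(U,G \right)} = 8 \left(G + U\right) = 8 G + 8 U$)
$F = -264$ ($F = 8 \left(-105\right) + 8 \left(\left(-1\right) \left(-72\right)\right) = -840 + 8 \cdot 72 = -840 + 576 = -264$)
$n{\left(E \right)} = 135 + 210 E$ ($n{\left(E \right)} = 210 E + 135 = 135 + 210 E$)
$\frac{F + 22358}{-18101 - 25091} + n{\left(-30 \right)} = \frac{-264 + 22358}{-18101 - 25091} + \left(135 + 210 \left(-30\right)\right) = \frac{22094}{-43192} + \left(135 - 6300\right) = 22094 \left(- \frac{1}{43192}\right) - 6165 = - \frac{11047}{21596} - 6165 = - \frac{133150387}{21596}$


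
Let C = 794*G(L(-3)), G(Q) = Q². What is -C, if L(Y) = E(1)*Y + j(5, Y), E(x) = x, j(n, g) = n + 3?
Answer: -19850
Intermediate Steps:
j(n, g) = 3 + n
L(Y) = 8 + Y (L(Y) = 1*Y + (3 + 5) = Y + 8 = 8 + Y)
C = 19850 (C = 794*(8 - 3)² = 794*5² = 794*25 = 19850)
-C = -1*19850 = -19850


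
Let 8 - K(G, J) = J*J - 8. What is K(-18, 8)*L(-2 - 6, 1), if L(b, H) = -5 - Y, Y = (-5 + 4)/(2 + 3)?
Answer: 1152/5 ≈ 230.40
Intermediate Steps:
K(G, J) = 16 - J**2 (K(G, J) = 8 - (J*J - 8) = 8 - (J**2 - 8) = 8 - (-8 + J**2) = 8 + (8 - J**2) = 16 - J**2)
Y = -1/5 ≈ -0.20000
L(b, H) = -24/5 (L(b, H) = -5 - 1*(-1/5) = -5 + 1/5 = -24/5)
K(-18, 8)*L(-2 - 6, 1) = (16 - 1*8**2)*(-24/5) = (16 - 1*64)*(-24/5) = (16 - 64)*(-24/5) = -48*(-24/5) = 1152/5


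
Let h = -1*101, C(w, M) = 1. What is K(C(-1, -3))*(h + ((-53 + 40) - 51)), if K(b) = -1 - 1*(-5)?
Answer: -660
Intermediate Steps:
h = -101
K(b) = 4 (K(b) = -1 + 5 = 4)
K(C(-1, -3))*(h + ((-53 + 40) - 51)) = 4*(-101 + ((-53 + 40) - 51)) = 4*(-101 + (-13 - 51)) = 4*(-101 - 64) = 4*(-165) = -660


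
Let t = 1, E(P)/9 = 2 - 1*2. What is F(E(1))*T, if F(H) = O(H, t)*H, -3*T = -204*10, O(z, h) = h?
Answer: 0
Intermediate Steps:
E(P) = 0 (E(P) = 9*(2 - 1*2) = 9*(2 - 2) = 9*0 = 0)
T = 680 (T = -(-68)*10 = -⅓*(-2040) = 680)
F(H) = H (F(H) = 1*H = H)
F(E(1))*T = 0*680 = 0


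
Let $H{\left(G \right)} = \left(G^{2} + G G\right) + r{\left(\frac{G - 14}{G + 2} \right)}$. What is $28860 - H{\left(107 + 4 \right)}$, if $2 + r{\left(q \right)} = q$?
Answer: $\frac{476763}{113} \approx 4219.1$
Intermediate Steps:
$r{\left(q \right)} = -2 + q$
$H{\left(G \right)} = -2 + 2 G^{2} + \frac{-14 + G}{2 + G}$ ($H{\left(G \right)} = \left(G^{2} + G G\right) + \left(-2 + \frac{G - 14}{G + 2}\right) = \left(G^{2} + G^{2}\right) + \left(-2 + \frac{-14 + G}{2 + G}\right) = 2 G^{2} + \left(-2 + \frac{-14 + G}{2 + G}\right) = -2 + 2 G^{2} + \frac{-14 + G}{2 + G}$)
$28860 - H{\left(107 + 4 \right)} = 28860 - \frac{-14 + \left(107 + 4\right) + 2 \left(-1 + \left(107 + 4\right)^{2}\right) \left(2 + \left(107 + 4\right)\right)}{2 + \left(107 + 4\right)} = 28860 - \frac{-14 + 111 + 2 \left(-1 + 111^{2}\right) \left(2 + 111\right)}{2 + 111} = 28860 - \frac{-14 + 111 + 2 \left(-1 + 12321\right) 113}{113} = 28860 - \frac{-14 + 111 + 2 \cdot 12320 \cdot 113}{113} = 28860 - \frac{-14 + 111 + 2784320}{113} = 28860 - \frac{1}{113} \cdot 2784417 = 28860 - \frac{2784417}{113} = \frac{476763}{113}$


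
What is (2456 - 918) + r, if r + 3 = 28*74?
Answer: 3607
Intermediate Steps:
r = 2069 (r = -3 + 28*74 = -3 + 2072 = 2069)
(2456 - 918) + r = (2456 - 918) + 2069 = 1538 + 2069 = 3607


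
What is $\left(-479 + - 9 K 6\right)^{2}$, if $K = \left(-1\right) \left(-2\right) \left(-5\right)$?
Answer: $3721$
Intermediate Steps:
$K = -10$ ($K = 2 \left(-5\right) = -10$)
$\left(-479 + - 9 K 6\right)^{2} = \left(-479 + \left(-9\right) \left(-10\right) 6\right)^{2} = \left(-479 + 90 \cdot 6\right)^{2} = \left(-479 + 540\right)^{2} = 61^{2} = 3721$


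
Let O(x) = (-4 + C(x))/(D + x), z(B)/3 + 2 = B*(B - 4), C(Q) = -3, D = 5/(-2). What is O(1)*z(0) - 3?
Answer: -31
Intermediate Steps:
D = -5/2 (D = 5*(-½) = -5/2 ≈ -2.5000)
z(B) = -6 + 3*B*(-4 + B) (z(B) = -6 + 3*(B*(B - 4)) = -6 + 3*(B*(-4 + B)) = -6 + 3*B*(-4 + B))
O(x) = -7/(-5/2 + x) (O(x) = (-4 - 3)/(-5/2 + x) = -7/(-5/2 + x))
O(1)*z(0) - 3 = (-14/(-5 + 2*1))*(-6 - 12*0 + 3*0²) - 3 = (-14/(-5 + 2))*(-6 + 0 + 3*0) - 3 = (-14/(-3))*(-6 + 0 + 0) - 3 = -14*(-⅓)*(-6) - 3 = (14/3)*(-6) - 3 = -28 - 3 = -31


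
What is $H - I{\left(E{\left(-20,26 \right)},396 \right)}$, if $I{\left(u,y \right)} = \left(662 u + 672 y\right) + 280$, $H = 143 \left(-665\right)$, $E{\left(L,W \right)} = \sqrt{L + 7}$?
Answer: $-361487 - 662 i \sqrt{13} \approx -3.6149 \cdot 10^{5} - 2386.9 i$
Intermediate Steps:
$E{\left(L,W \right)} = \sqrt{7 + L}$
$H = -95095$
$I{\left(u,y \right)} = 280 + 662 u + 672 y$
$H - I{\left(E{\left(-20,26 \right)},396 \right)} = -95095 - \left(280 + 662 \sqrt{7 - 20} + 672 \cdot 396\right) = -95095 - \left(280 + 662 \sqrt{-13} + 266112\right) = -95095 - \left(280 + 662 i \sqrt{13} + 266112\right) = -95095 - \left(266392 + 662 i \sqrt{13}\right) = -361487 - 662 i \sqrt{13}$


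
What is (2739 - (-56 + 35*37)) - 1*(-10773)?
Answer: 12273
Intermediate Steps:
(2739 - (-56 + 35*37)) - 1*(-10773) = (2739 - (-56 + 1295)) + 10773 = (2739 - 1*1239) + 10773 = (2739 - 1239) + 10773 = 1500 + 10773 = 12273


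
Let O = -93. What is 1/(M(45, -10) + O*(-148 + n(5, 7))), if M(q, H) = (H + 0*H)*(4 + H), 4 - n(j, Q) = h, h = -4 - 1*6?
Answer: 1/12522 ≈ 7.9859e-5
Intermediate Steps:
h = -10 (h = -4 - 6 = -10)
n(j, Q) = 14 (n(j, Q) = 4 - 1*(-10) = 4 + 10 = 14)
M(q, H) = H*(4 + H) (M(q, H) = (H + 0)*(4 + H) = H*(4 + H))
1/(M(45, -10) + O*(-148 + n(5, 7))) = 1/(-10*(4 - 10) - 93*(-148 + 14)) = 1/(-10*(-6) - 93*(-134)) = 1/(60 + 12462) = 1/12522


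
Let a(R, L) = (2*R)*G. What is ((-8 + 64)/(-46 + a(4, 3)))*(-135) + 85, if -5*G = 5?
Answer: 225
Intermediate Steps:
G = -1 (G = -⅕*5 = -1)
a(R, L) = -2*R (a(R, L) = (2*R)*(-1) = -2*R)
((-8 + 64)/(-46 + a(4, 3)))*(-135) + 85 = ((-8 + 64)/(-46 - 2*4))*(-135) + 85 = (56/(-46 - 8))*(-135) + 85 = (56/(-54))*(-135) + 85 = (56*(-1/54))*(-135) + 85 = -28/27*(-135) + 85 = 140 + 85 = 225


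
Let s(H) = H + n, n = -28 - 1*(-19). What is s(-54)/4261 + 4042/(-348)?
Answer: -8622443/741414 ≈ -11.630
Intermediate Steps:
n = -9 (n = -28 + 19 = -9)
s(H) = -9 + H (s(H) = H - 9 = -9 + H)
s(-54)/4261 + 4042/(-348) = (-9 - 54)/4261 + 4042/(-348) = -63*1/4261 + 4042*(-1/348) = -63/4261 - 2021/174 = -8622443/741414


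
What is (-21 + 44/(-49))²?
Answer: 1151329/2401 ≈ 479.52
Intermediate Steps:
(-21 + 44/(-49))² = (-21 + 44*(-1/49))² = (-21 - 44/49)² = (-1073/49)² = 1151329/2401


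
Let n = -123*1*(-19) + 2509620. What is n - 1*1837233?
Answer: 674724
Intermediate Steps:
n = 2511957 (n = -123*(-19) + 2509620 = 2337 + 2509620 = 2511957)
n - 1*1837233 = 2511957 - 1*1837233 = 2511957 - 1837233 = 674724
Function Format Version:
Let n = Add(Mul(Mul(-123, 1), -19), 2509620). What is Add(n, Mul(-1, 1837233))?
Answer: 674724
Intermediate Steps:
n = 2511957 (n = Add(Mul(-123, -19), 2509620) = Add(2337, 2509620) = 2511957)
Add(n, Mul(-1, 1837233)) = Add(2511957, Mul(-1, 1837233)) = Add(2511957, -1837233) = 674724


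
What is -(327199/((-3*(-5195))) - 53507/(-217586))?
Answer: -72027828209/3391077810 ≈ -21.240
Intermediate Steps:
-(327199/((-3*(-5195))) - 53507/(-217586)) = -(327199/15585 - 53507*(-1/217586)) = -(327199*(1/15585) + 53507/217586) = -(327199/15585 + 53507/217586) = -1*72027828209/3391077810 = -72027828209/3391077810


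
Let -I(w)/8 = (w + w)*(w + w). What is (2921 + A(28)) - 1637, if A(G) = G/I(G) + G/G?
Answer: 1151359/896 ≈ 1285.0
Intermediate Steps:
I(w) = -32*w**2 (I(w) = -8*(w + w)*(w + w) = -8*2*w*2*w = -32*w**2)
A(G) = 1 - 1/(32*G) (A(G) = G/((-32*G**2)) + G/G = G*(-1/(32*G**2)) + 1 = -1/(32*G) + 1 = 1 - 1/(32*G))
(2921 + A(28)) - 1637 = (2921 + (-1/32 + 28)/28) - 1637 = (2921 + (1/28)*(895/32)) - 1637 = (2921 + 895/896) - 1637 = 2618111/896 - 1637 = 1151359/896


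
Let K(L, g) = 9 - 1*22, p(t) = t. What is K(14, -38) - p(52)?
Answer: -65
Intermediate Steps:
K(L, g) = -13 (K(L, g) = 9 - 22 = -13)
K(14, -38) - p(52) = -13 - 1*52 = -13 - 52 = -65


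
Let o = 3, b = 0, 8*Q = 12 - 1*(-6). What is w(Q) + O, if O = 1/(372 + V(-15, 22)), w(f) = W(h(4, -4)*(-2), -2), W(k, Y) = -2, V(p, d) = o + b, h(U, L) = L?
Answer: -749/375 ≈ -1.9973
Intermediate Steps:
Q = 9/4 (Q = (12 - 1*(-6))/8 = (12 + 6)/8 = (1/8)*18 = 9/4 ≈ 2.2500)
V(p, d) = 3 (V(p, d) = 3 + 0 = 3)
w(f) = -2
O = 1/375 (O = 1/(372 + 3) = 1/375 ≈ 0.0026667)
w(Q) + O = -2 + 1/375 = -749/375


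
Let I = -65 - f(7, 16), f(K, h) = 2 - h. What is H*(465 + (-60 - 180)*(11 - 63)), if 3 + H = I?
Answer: -699030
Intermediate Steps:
I = -51 (I = -65 - (2 - 1*16) = -65 - (2 - 16) = -65 - 1*(-14) = -65 + 14 = -51)
H = -54 (H = -3 - 51 = -54)
H*(465 + (-60 - 180)*(11 - 63)) = -54*(465 + (-60 - 180)*(11 - 63)) = -54*(465 - 240*(-52)) = -54*(465 + 12480) = -54*12945 = -699030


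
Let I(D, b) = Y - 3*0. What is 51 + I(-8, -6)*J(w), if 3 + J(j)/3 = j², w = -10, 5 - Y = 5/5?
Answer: 1215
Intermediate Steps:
Y = 4 (Y = 5 - 5/5 = 5 - 1*1 = 5 - 1 = 4)
I(D, b) = 4 (I(D, b) = 4 - 3*0 = 4 + 0 = 4)
J(j) = -9 + 3*j²
51 + I(-8, -6)*J(w) = 51 + 4*(-9 + 3*(-10)²) = 51 + 4*(-9 + 3*100) = 51 + 4*(-9 + 300) = 51 + 4*291 = 51 + 1164 = 1215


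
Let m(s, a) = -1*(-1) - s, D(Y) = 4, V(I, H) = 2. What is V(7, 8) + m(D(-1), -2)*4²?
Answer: -46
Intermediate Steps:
m(s, a) = 1 - s
V(7, 8) + m(D(-1), -2)*4² = 2 + (1 - 1*4)*4² = 2 + (1 - 4)*16 = 2 - 3*16 = 2 - 48 = -46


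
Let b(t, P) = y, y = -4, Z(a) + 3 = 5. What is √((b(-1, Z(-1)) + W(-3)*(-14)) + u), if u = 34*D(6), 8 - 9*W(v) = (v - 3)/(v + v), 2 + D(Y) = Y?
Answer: √1090/3 ≈ 11.005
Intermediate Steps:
Z(a) = 2 (Z(a) = -3 + 5 = 2)
D(Y) = -2 + Y
W(v) = 8/9 - (-3 + v)/(18*v) (W(v) = 8/9 - (v - 3)/(9*(v + v)) = 8/9 - (-3 + v)/(9*(2*v)) = 8/9 - (-3 + v)*1/(2*v)/9 = 8/9 - (-3 + v)/(18*v))
u = 136 (u = 34*(-2 + 6) = 34*4 = 136)
b(t, P) = -4
√((b(-1, Z(-1)) + W(-3)*(-14)) + u) = √((-4 + ((⅙)*(1 + 5*(-3))/(-3))*(-14)) + 136) = √((-4 + ((⅙)*(-⅓)*(1 - 15))*(-14)) + 136) = √((-4 + ((⅙)*(-⅓)*(-14))*(-14)) + 136) = √((-4 + (7/9)*(-14)) + 136) = √((-4 - 98/9) + 136) = √(-134/9 + 136) = √(1090/9) = √1090/3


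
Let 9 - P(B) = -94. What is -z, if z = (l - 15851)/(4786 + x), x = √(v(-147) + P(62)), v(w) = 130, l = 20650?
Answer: -22968014/22905563 + 4799*√233/22905563 ≈ -0.99953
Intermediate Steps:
P(B) = 103 (P(B) = 9 - 1*(-94) = 9 + 94 = 103)
x = √233 (x = √(130 + 103) = √233 ≈ 15.264)
z = 4799/(4786 + √233) (z = (20650 - 15851)/(4786 + √233) = 4799/(4786 + √233) ≈ 0.99953)
-z = -(22968014/22905563 - 4799*√233/22905563) = -22968014/22905563 + 4799*√233/22905563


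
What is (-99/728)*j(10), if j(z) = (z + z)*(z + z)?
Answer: -4950/91 ≈ -54.396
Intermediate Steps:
j(z) = 4*z² (j(z) = (2*z)*(2*z) = 4*z²)
(-99/728)*j(10) = (-99/728)*(4*10²) = (-99*1/728)*(4*100) = -99/728*400 = -4950/91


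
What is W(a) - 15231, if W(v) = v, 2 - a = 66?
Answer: -15295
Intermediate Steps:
a = -64 (a = 2 - 1*66 = 2 - 66 = -64)
W(a) - 15231 = -64 - 15231 = -15295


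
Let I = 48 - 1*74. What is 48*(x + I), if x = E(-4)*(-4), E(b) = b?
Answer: -480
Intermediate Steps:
I = -26 (I = 48 - 74 = -26)
x = 16 (x = -4*(-4) = 16)
48*(x + I) = 48*(16 - 26) = 48*(-10) = -480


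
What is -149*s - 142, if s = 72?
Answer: -10870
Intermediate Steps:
-149*s - 142 = -149*72 - 142 = -10728 - 142 = -10870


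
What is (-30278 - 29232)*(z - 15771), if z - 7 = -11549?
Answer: 1625396630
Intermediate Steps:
z = -11542 (z = 7 - 11549 = -11542)
(-30278 - 29232)*(z - 15771) = (-30278 - 29232)*(-11542 - 15771) = -59510*(-27313) = 1625396630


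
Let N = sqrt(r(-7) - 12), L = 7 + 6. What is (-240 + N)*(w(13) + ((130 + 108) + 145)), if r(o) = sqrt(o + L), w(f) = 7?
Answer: -93600 + 390*I*sqrt(12 - sqrt(6)) ≈ -93600.0 + 1205.3*I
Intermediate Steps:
L = 13
r(o) = sqrt(13 + o) (r(o) = sqrt(o + 13) = sqrt(13 + o))
N = sqrt(-12 + sqrt(6)) (N = sqrt(sqrt(13 - 7) - 12) = sqrt(sqrt(6) - 12) = sqrt(-12 + sqrt(6)) ≈ 3.0904*I)
(-240 + N)*(w(13) + ((130 + 108) + 145)) = (-240 + sqrt(-12 + sqrt(6)))*(7 + ((130 + 108) + 145)) = (-240 + sqrt(-12 + sqrt(6)))*(7 + (238 + 145)) = (-240 + sqrt(-12 + sqrt(6)))*(7 + 383) = (-240 + sqrt(-12 + sqrt(6)))*390 = -93600 + 390*sqrt(-12 + sqrt(6))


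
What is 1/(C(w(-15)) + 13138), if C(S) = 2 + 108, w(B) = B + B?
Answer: 1/13248 ≈ 7.5483e-5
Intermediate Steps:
w(B) = 2*B
C(S) = 110
1/(C(w(-15)) + 13138) = 1/(110 + 13138) = 1/13248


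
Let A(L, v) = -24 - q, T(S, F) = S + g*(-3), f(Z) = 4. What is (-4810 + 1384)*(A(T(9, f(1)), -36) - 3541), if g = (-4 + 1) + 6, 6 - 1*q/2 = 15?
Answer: 12152022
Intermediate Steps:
q = -18 (q = 12 - 2*15 = 12 - 30 = -18)
g = 3 (g = -3 + 6 = 3)
T(S, F) = -9 + S (T(S, F) = S + 3*(-3) = S - 9 = -9 + S)
A(L, v) = -6 (A(L, v) = -24 - 1*(-18) = -24 + 18 = -6)
(-4810 + 1384)*(A(T(9, f(1)), -36) - 3541) = (-4810 + 1384)*(-6 - 3541) = -3426*(-3547) = 12152022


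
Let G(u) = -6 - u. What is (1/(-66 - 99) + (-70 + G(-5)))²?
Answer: 137264656/27225 ≈ 5041.9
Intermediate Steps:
(1/(-66 - 99) + (-70 + G(-5)))² = (1/(-66 - 99) + (-70 + (-6 - 1*(-5))))² = (1/(-165) + (-70 + (-6 + 5)))² = (-1/165 + (-70 - 1))² = (-1/165 - 71)² = (-11716/165)² = 137264656/27225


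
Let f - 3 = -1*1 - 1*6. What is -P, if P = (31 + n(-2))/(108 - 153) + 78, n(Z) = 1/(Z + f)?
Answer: -4175/54 ≈ -77.315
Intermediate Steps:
f = -4 (f = 3 + (-1*1 - 1*6) = 3 + (-1 - 6) = 3 - 7 = -4)
n(Z) = 1/(-4 + Z) (n(Z) = 1/(Z - 4) = 1/(-4 + Z))
P = 4175/54 (P = (31 + 1/(-4 - 2))/(108 - 153) + 78 = (31 + 1/(-6))/(-45) + 78 = -(31 - ⅙)/45 + 78 = -1/45*185/6 + 78 = -37/54 + 78 = 4175/54 ≈ 77.315)
-P = -1*4175/54 = -4175/54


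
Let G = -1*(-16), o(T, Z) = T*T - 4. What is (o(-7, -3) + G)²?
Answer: 3721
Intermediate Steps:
o(T, Z) = -4 + T² (o(T, Z) = T² - 4 = -4 + T²)
G = 16
(o(-7, -3) + G)² = ((-4 + (-7)²) + 16)² = ((-4 + 49) + 16)² = (45 + 16)² = 61² = 3721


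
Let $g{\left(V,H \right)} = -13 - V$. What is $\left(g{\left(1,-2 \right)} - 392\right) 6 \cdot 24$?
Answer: $-58464$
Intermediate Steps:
$\left(g{\left(1,-2 \right)} - 392\right) 6 \cdot 24 = \left(\left(-13 - 1\right) - 392\right) 6 \cdot 24 = \left(\left(-13 - 1\right) - 392\right) 144 = \left(-14 - 392\right) 144 = \left(-406\right) 144 = -58464$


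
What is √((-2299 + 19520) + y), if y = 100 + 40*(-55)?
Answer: √15121 ≈ 122.97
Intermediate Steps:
y = -2100 (y = 100 - 2200 = -2100)
√((-2299 + 19520) + y) = √((-2299 + 19520) - 2100) = √(17221 - 2100) = √15121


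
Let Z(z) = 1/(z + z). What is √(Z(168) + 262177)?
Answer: √1849920933/84 ≈ 512.03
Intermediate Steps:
Z(z) = 1/(2*z)
√(Z(168) + 262177) = √((½)/168 + 262177) = √((½)*(1/168) + 262177) = √(1/336 + 262177) = √(88091473/336) = √1849920933/84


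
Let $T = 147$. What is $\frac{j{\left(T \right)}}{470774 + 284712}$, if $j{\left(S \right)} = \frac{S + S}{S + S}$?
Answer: $\frac{1}{755486} \approx 1.3237 \cdot 10^{-6}$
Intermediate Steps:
$j{\left(S \right)} = 1$ ($j{\left(S \right)} = \frac{2 S}{2 S} = 2 S \frac{1}{2 S} = 1$)
$\frac{j{\left(T \right)}}{470774 + 284712} = 1 \frac{1}{470774 + 284712} = 1 \cdot \frac{1}{755486} = \frac{1}{755486}$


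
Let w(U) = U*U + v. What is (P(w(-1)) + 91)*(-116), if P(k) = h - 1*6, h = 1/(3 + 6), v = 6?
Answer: -88856/9 ≈ -9872.9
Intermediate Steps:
h = ⅑ (h = 1/9 = ⅑ ≈ 0.11111)
w(U) = 6 + U² (w(U) = U*U + 6 = U² + 6 = 6 + U²)
P(k) = -53/9 (P(k) = ⅑ - 1*6 = ⅑ - 6 = -53/9)
(P(w(-1)) + 91)*(-116) = (-53/9 + 91)*(-116) = (766/9)*(-116) = -88856/9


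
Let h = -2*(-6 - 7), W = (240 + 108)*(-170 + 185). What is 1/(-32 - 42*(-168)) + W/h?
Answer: 32447533/161616 ≈ 200.77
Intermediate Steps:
W = 5220 (W = 348*15 = 5220)
h = 26 (h = -2*(-13) = 26)
1/(-32 - 42*(-168)) + W/h = 1/(-32 - 42*(-168)) + 5220/26 = -1/168/(-74) + 5220*(1/26) = -1/74*(-1/168) + 2610/13 = 1/12432 + 2610/13 = 32447533/161616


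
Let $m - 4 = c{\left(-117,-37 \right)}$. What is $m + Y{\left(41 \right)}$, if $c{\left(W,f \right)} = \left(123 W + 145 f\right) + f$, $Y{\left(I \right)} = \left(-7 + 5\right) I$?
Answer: $-19871$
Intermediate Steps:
$Y{\left(I \right)} = - 2 I$
$c{\left(W,f \right)} = 123 W + 146 f$
$m = -19789$ ($m = 4 + \left(123 \left(-117\right) + 146 \left(-37\right)\right) = 4 - 19793 = -19789$)
$m + Y{\left(41 \right)} = -19789 - 82 = -19871$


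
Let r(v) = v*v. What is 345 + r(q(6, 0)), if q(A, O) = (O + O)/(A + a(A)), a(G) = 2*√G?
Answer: 345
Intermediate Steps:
q(A, O) = 2*O/(A + 2*√A) (q(A, O) = (O + O)/(A + 2*√A) = (2*O)/(A + 2*√A) = 2*O/(A + 2*√A))
r(v) = v²
345 + r(q(6, 0)) = 345 + (2*0/(6 + 2*√6))² = 345 + 0² = 345 + 0 = 345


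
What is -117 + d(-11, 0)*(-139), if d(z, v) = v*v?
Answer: -117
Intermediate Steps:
d(z, v) = v**2
-117 + d(-11, 0)*(-139) = -117 + 0**2*(-139) = -117 + 0*(-139) = -117 + 0 = -117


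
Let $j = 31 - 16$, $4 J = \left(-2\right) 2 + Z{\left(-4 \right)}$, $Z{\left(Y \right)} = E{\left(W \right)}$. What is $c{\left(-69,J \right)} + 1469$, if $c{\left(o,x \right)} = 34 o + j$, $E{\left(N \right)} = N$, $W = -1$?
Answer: $-862$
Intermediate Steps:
$Z{\left(Y \right)} = -1$
$J = - \frac{5}{4}$ ($J = \frac{\left(-2\right) 2 - 1}{4} = \frac{-4 - 1}{4} = \frac{1}{4} \left(-5\right) = - \frac{5}{4} \approx -1.25$)
$j = 15$ ($j = 31 - 16 = 15$)
$c{\left(o,x \right)} = 15 + 34 o$ ($c{\left(o,x \right)} = 34 o + 15 = 15 + 34 o$)
$c{\left(-69,J \right)} + 1469 = \left(15 + 34 \left(-69\right)\right) + 1469 = \left(15 - 2346\right) + 1469 = -2331 + 1469 = -862$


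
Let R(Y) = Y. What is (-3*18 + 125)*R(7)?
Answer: 497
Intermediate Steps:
(-3*18 + 125)*R(7) = (-3*18 + 125)*7 = (-54 + 125)*7 = 71*7 = 497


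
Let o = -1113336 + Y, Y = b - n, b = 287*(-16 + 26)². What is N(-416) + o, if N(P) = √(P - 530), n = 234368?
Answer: -1319004 + I*√946 ≈ -1.319e+6 + 30.757*I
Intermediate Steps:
b = 28700 (b = 287*10² = 287*100 = 28700)
Y = -205668 (Y = 28700 - 1*234368 = 28700 - 234368 = -205668)
N(P) = √(-530 + P)
o = -1319004 (o = -1113336 - 205668 = -1319004)
N(-416) + o = √(-530 - 416) - 1319004 = √(-946) - 1319004 = I*√946 - 1319004 = -1319004 + I*√946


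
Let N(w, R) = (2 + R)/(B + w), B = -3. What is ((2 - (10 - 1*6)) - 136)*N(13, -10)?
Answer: 552/5 ≈ 110.40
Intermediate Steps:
N(w, R) = (2 + R)/(-3 + w)
((2 - (10 - 1*6)) - 136)*N(13, -10) = ((2 - (10 - 1*6)) - 136)*((2 - 10)/(-3 + 13)) = ((2 - (10 - 6)) - 136)*(-8/10) = ((2 - 1*4) - 136)*((⅒)*(-8)) = ((2 - 4) - 136)*(-⅘) = (-2 - 136)*(-⅘) = -138*(-⅘) = 552/5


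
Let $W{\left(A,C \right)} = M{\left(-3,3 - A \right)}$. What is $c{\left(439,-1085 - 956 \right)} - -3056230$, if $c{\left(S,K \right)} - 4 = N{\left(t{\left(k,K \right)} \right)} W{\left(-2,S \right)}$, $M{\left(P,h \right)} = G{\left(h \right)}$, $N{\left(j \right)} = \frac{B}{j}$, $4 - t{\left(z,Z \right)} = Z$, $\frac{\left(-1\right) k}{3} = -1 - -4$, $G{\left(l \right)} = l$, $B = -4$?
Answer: $\frac{1249999702}{409} \approx 3.0562 \cdot 10^{6}$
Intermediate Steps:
$k = -9$ ($k = - 3 \left(-1 - -4\right) = - 3 \left(-1 + 4\right) = \left(-3\right) 3 = -9$)
$t{\left(z,Z \right)} = 4 - Z$
$N{\left(j \right)} = - \frac{4}{j}$
$M{\left(P,h \right)} = h$
$W{\left(A,C \right)} = 3 - A$
$c{\left(S,K \right)} = 4 - \frac{20}{4 - K}$ ($c{\left(S,K \right)} = 4 + - \frac{4}{4 - K} \left(3 - -2\right) = 4 + - \frac{4}{4 - K} \left(3 + 2\right) = 4 + - \frac{4}{4 - K} 5 = 4 - \frac{20}{4 - K}$)
$c{\left(439,-1085 - 956 \right)} - -3056230 = \frac{4 \left(1 - 2041\right)}{-4 - 2041} - -3056230 = \frac{4 \left(1 - 2041\right)}{-4 - 2041} + 3056230 = 4 \frac{1}{-2045} \left(-2040\right) + 3056230 = 4 \left(- \frac{1}{2045}\right) \left(-2040\right) + 3056230 = \frac{1632}{409} + 3056230 = \frac{1249999702}{409}$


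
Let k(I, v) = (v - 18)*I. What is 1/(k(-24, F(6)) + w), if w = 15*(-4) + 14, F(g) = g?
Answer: 1/242 ≈ 0.0041322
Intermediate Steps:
k(I, v) = I*(-18 + v) (k(I, v) = (-18 + v)*I = I*(-18 + v))
w = -46 (w = -60 + 14 = -46)
1/(k(-24, F(6)) + w) = 1/(-24*(-18 + 6) - 46) = 1/(-24*(-12) - 46) = 1/(288 - 46) = 1/242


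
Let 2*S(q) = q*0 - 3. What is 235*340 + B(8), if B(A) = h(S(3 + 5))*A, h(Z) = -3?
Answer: 79876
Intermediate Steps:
S(q) = -3/2 (S(q) = (q*0 - 3)/2 = (0 - 3)/2 = (½)*(-3) = -3/2)
B(A) = -3*A
235*340 + B(8) = 235*340 - 3*8 = 79900 - 24 = 79876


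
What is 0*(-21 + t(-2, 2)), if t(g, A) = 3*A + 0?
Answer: 0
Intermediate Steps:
t(g, A) = 3*A
0*(-21 + t(-2, 2)) = 0*(-21 + 3*2) = 0*(-21 + 6) = 0*(-15) = 0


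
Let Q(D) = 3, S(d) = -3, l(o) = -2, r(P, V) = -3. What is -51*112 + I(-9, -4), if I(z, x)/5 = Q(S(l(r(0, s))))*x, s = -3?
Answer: -5772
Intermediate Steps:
I(z, x) = 15*x (I(z, x) = 5*(3*x) = 15*x)
-51*112 + I(-9, -4) = -51*112 + 15*(-4) = -5712 - 60 = -5772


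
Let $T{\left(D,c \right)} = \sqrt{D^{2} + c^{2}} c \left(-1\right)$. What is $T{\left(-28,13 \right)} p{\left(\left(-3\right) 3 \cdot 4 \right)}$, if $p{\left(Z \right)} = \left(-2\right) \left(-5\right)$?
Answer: $- 130 \sqrt{953} \approx -4013.2$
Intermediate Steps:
$T{\left(D,c \right)} = - c \sqrt{D^{2} + c^{2}}$ ($T{\left(D,c \right)} = c \sqrt{D^{2} + c^{2}} \left(-1\right) = - c \sqrt{D^{2} + c^{2}}$)
$p{\left(Z \right)} = 10$
$T{\left(-28,13 \right)} p{\left(\left(-3\right) 3 \cdot 4 \right)} = \left(-1\right) 13 \sqrt{\left(-28\right)^{2} + 13^{2}} \cdot 10 = \left(-1\right) 13 \sqrt{784 + 169} \cdot 10 = \left(-1\right) 13 \sqrt{953} \cdot 10 = - 13 \sqrt{953} \cdot 10 = - 130 \sqrt{953}$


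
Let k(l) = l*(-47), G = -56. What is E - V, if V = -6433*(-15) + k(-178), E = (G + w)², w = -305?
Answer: 25460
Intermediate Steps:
k(l) = -47*l
E = 130321 (E = (-56 - 305)² = (-361)² = 130321)
V = 104861 (V = -6433*(-15) - 47*(-178) = 96495 + 8366 = 104861)
E - V = 130321 - 1*104861 = 130321 - 104861 = 25460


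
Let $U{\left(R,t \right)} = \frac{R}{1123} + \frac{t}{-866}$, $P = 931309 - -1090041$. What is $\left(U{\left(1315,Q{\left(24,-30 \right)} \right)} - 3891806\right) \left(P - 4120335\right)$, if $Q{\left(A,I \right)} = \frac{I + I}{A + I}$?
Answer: $\frac{3972171961438476390}{486259} \approx 8.1688 \cdot 10^{12}$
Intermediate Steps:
$Q{\left(A,I \right)} = \frac{2 I}{A + I}$
$P = 2021350$ ($P = 931309 + 1090041 = 2021350$)
$U{\left(R,t \right)} = - \frac{t}{866} + \frac{R}{1123}$ ($U{\left(R,t \right)} = R \frac{1}{1123} + t \left(- \frac{1}{866}\right) = \frac{R}{1123} - \frac{t}{866} = - \frac{t}{866} + \frac{R}{1123}$)
$\left(U{\left(1315,Q{\left(24,-30 \right)} \right)} - 3891806\right) \left(P - 4120335\right) = \left(\left(- \frac{2 \left(-30\right) \frac{1}{24 - 30}}{866} + \frac{1}{1123} \cdot 1315\right) - 3891806\right) \left(2021350 - 4120335\right) = \left(\left(- \frac{2 \left(-30\right) \frac{1}{-6}}{866} + \frac{1315}{1123}\right) - 3891806\right) \left(-2098985\right) = \left(\left(- \frac{2 \left(-30\right) \left(- \frac{1}{6}\right)}{866} + \frac{1315}{1123}\right) - 3891806\right) \left(-2098985\right) = \left(\left(\left(- \frac{1}{866}\right) 10 + \frac{1315}{1123}\right) - 3891806\right) \left(-2098985\right) = \left(\left(- \frac{5}{433} + \frac{1315}{1123}\right) - 3891806\right) \left(-2098985\right) = \left(\frac{563780}{486259} - 3891806\right) \left(-2098985\right) = \left(- \frac{1892425129974}{486259}\right) \left(-2098985\right) = \frac{3972171961438476390}{486259}$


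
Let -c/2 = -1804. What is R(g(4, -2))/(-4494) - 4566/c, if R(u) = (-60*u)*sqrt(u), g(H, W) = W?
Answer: -2283/1804 - 20*I*sqrt(2)/749 ≈ -1.2655 - 0.037763*I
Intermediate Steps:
c = 3608 (c = -2*(-1804) = 3608)
R(u) = -60*u**(3/2)
R(g(4, -2))/(-4494) - 4566/c = -(-120)*I*sqrt(2)/(-4494) - 4566/3608 = -(-120)*I*sqrt(2)*(-1/4494) - 4566*1/3608 = (120*I*sqrt(2))*(-1/4494) - 2283/1804 = -20*I*sqrt(2)/749 - 2283/1804 = -2283/1804 - 20*I*sqrt(2)/749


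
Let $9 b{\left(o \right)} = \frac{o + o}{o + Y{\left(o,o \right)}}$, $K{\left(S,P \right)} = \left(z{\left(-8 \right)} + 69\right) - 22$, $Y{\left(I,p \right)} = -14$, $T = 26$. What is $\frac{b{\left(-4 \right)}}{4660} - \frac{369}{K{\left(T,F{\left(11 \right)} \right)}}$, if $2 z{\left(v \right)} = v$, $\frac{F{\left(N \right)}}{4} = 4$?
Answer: $- \frac{34820642}{4057695} \approx -8.5814$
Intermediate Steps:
$F{\left(N \right)} = 16$ ($F{\left(N \right)} = 4 \cdot 4 = 16$)
$z{\left(v \right)} = \frac{v}{2}$
$K{\left(S,P \right)} = 43$ ($K{\left(S,P \right)} = \left(\frac{1}{2} \left(-8\right) + 69\right) - 22 = \left(-4 + 69\right) - 22 = 65 - 22 = 43$)
$b{\left(o \right)} = \frac{2 o}{9 \left(-14 + o\right)}$ ($b{\left(o \right)} = \frac{\left(o + o\right) \frac{1}{o - 14}}{9} = \frac{2 o \frac{1}{-14 + o}}{9} = \frac{2 o}{9 \left(-14 + o\right)}$)
$\frac{b{\left(-4 \right)}}{4660} - \frac{369}{K{\left(T,F{\left(11 \right)} \right)}} = \frac{\frac{2}{9} \left(-4\right) \frac{1}{-14 - 4}}{4660} - \frac{369}{43} = \frac{2}{9} \left(-4\right) \frac{1}{-18} \cdot \frac{1}{4660} - \frac{369}{43} = \frac{2}{9} \left(-4\right) \left(- \frac{1}{18}\right) \frac{1}{4660} - \frac{369}{43} = \frac{4}{81} \cdot \frac{1}{4660} - \frac{369}{43} = \frac{1}{94365} - \frac{369}{43} = - \frac{34820642}{4057695}$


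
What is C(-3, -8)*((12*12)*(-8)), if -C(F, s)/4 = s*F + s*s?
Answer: 405504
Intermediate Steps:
C(F, s) = -4*s**2 - 4*F*s (C(F, s) = -4*(s*F + s*s) = -4*(F*s + s**2) = -4*(s**2 + F*s) = -4*s**2 - 4*F*s)
C(-3, -8)*((12*12)*(-8)) = (-4*(-8)*(-3 - 8))*((12*12)*(-8)) = (-4*(-8)*(-11))*(144*(-8)) = -352*(-1152) = 405504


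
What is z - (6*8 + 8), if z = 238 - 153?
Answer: 29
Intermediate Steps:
z = 85
z - (6*8 + 8) = 85 - (6*8 + 8) = 85 - (48 + 8) = 85 - 1*56 = 85 - 56 = 29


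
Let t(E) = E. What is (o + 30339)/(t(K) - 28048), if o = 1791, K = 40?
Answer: -1785/1556 ≈ -1.1472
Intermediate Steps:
(o + 30339)/(t(K) - 28048) = (1791 + 30339)/(40 - 28048) = 32130/(-28008) = 32130*(-1/28008) = -1785/1556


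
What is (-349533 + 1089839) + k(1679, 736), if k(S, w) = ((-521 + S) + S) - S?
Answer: 741464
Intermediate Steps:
k(S, w) = -521 + S (k(S, w) = (-521 + 2*S) - S = -521 + S)
(-349533 + 1089839) + k(1679, 736) = (-349533 + 1089839) + (-521 + 1679) = 740306 + 1158 = 741464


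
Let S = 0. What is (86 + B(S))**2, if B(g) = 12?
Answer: 9604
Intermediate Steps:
(86 + B(S))**2 = (86 + 12)**2 = 98**2 = 9604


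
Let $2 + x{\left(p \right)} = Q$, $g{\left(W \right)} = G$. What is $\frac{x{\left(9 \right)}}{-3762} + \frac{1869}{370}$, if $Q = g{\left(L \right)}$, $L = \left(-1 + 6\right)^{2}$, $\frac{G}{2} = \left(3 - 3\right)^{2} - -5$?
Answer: $\frac{3514109}{695970} \approx 5.0492$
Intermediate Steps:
$G = 10$ ($G = 2 \left(\left(3 - 3\right)^{2} - -5\right) = 2 \left(0^{2} + 5\right) = 2 \left(0 + 5\right) = 2 \cdot 5 = 10$)
$L = 25$ ($L = 5^{2} = 25$)
$g{\left(W \right)} = 10$
$Q = 10$
$x{\left(p \right)} = 8$ ($x{\left(p \right)} = -2 + 10 = 8$)
$\frac{x{\left(9 \right)}}{-3762} + \frac{1869}{370} = \frac{8}{-3762} + \frac{1869}{370} = 8 \left(- \frac{1}{3762}\right) + 1869 \cdot \frac{1}{370} = - \frac{4}{1881} + \frac{1869}{370} = \frac{3514109}{695970}$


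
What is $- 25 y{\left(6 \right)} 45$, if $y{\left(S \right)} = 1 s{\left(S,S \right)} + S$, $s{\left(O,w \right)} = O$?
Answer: $-13500$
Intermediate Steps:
$y{\left(S \right)} = 2 S$ ($y{\left(S \right)} = 1 S + S = S + S = 2 S$)
$- 25 y{\left(6 \right)} 45 = - 25 \cdot 2 \cdot 6 \cdot 45 = \left(-25\right) 12 \cdot 45 = \left(-300\right) 45 = -13500$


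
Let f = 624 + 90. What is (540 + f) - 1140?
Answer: 114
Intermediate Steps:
f = 714
(540 + f) - 1140 = (540 + 714) - 1140 = 1254 - 1140 = 114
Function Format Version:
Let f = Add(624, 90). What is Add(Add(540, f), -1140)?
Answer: 114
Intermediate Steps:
f = 714
Add(Add(540, f), -1140) = Add(Add(540, 714), -1140) = Add(1254, -1140) = 114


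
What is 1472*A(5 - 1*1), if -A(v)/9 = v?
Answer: -52992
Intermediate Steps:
A(v) = -9*v
1472*A(5 - 1*1) = 1472*(-9*(5 - 1*1)) = 1472*(-9*(5 - 1)) = 1472*(-9*4) = 1472*(-36) = -52992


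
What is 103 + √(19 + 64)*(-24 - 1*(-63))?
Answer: 103 + 39*√83 ≈ 458.31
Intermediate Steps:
103 + √(19 + 64)*(-24 - 1*(-63)) = 103 + √83*(-24 + 63) = 103 + √83*39 = 103 + 39*√83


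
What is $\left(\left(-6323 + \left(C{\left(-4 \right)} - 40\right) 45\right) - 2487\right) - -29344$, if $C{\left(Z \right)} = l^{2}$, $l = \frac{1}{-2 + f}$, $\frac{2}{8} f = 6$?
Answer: $\frac{9067301}{484} \approx 18734.0$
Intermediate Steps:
$f = 24$ ($f = 4 \cdot 6 = 24$)
$l = \frac{1}{22}$ ($l = \frac{1}{-2 + 24} = \frac{1}{22} \approx 0.045455$)
$C{\left(Z \right)} = \frac{1}{484}$ ($C{\left(Z \right)} = \left(\frac{1}{22}\right)^{2} = \frac{1}{484}$)
$\left(\left(-6323 + \left(C{\left(-4 \right)} - 40\right) 45\right) - 2487\right) - -29344 = \left(\left(-6323 + \left(\frac{1}{484} - 40\right) 45\right) - 2487\right) - -29344 = \left(\left(-6323 - \frac{871155}{484}\right) - 2487\right) + 29344 = \left(- \frac{3931487}{484} - 2487\right) + 29344 = - \frac{5135195}{484} + 29344 = \frac{9067301}{484}$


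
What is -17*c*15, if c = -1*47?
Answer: 11985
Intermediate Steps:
c = -47
-17*c*15 = -17*(-47)*15 = 799*15 = 11985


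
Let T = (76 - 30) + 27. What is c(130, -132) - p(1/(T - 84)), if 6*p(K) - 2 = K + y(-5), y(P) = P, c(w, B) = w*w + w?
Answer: 562007/33 ≈ 17031.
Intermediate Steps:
c(w, B) = w + w² (c(w, B) = w² + w = w + w²)
T = 73 (T = 46 + 27 = 73)
p(K) = -½ + K/6 (p(K) = ⅓ + (K - 5)/6 = ⅓ + (-5 + K)/6 = ⅓ + (-⅚ + K/6) = -½ + K/6)
c(130, -132) - p(1/(T - 84)) = 130*(1 + 130) - (-½ + 1/(6*(73 - 84))) = 130*131 - (-½ + (⅙)/(-11)) = 17030 - (-½ + (⅙)*(-1/11)) = 17030 - (-½ - 1/66) = 17030 - 1*(-17/33) = 17030 + 17/33 = 562007/33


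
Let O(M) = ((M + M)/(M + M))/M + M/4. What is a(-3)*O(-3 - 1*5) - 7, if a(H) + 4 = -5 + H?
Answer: 37/2 ≈ 18.500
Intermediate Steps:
a(H) = -9 + H (a(H) = -4 + (-5 + H) = -9 + H)
O(M) = 1/M + M/4 (O(M) = ((2*M)/((2*M)))/M + M*(¼) = ((2*M)*(1/(2*M)))/M + M/4 = 1/M + M/4)
a(-3)*O(-3 - 1*5) - 7 = (-9 - 3)*(1/(-3 - 1*5) + (-3 - 1*5)/4) - 7 = -12*(1/(-3 - 5) + (-3 - 5)/4) - 7 = -12*(1/(-8) + (¼)*(-8)) - 7 = -12*(-⅛ - 2) - 7 = -12*(-17/8) - 7 = 51/2 - 7 = 37/2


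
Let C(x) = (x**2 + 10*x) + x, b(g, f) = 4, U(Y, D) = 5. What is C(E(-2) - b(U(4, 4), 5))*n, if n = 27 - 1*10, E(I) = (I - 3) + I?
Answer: 0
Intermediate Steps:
E(I) = -3 + 2*I (E(I) = (-3 + I) + I = -3 + 2*I)
n = 17 (n = 27 - 10 = 17)
C(x) = x**2 + 11*x
C(E(-2) - b(U(4, 4), 5))*n = (((-3 + 2*(-2)) - 1*4)*(11 + ((-3 + 2*(-2)) - 1*4)))*17 = (((-3 - 4) - 4)*(11 + ((-3 - 4) - 4)))*17 = ((-7 - 4)*(11 + (-7 - 4)))*17 = -11*(11 - 11)*17 = -11*0*17 = 0*17 = 0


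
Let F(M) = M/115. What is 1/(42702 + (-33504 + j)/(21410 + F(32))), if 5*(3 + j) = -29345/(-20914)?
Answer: 51494074348/2198819375462461 ≈ 2.3419e-5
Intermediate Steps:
j = -56873/20914 (j = -3 + (-29345/(-20914))/5 = -3 + (-29345*(-1/20914))/5 = -3 + (1/5)*(29345/20914) = -3 + 5869/20914 = -56873/20914 ≈ -2.7194)
F(M) = M/115 (F(M) = M*(1/115) = M/115)
1/(42702 + (-33504 + j)/(21410 + F(32))) = 1/(42702 + (-33504 - 56873/20914)/(21410 + (1/115)*32)) = 1/(42702 - 700759529/(20914*(21410 + 32/115))) = 1/(42702 - 700759529/(20914*2462182/115)) = 1/(42702 - 700759529/20914*115/2462182) = 1/(42702 - 80587345835/51494074348) = 1/(2198819375462461/51494074348) = 51494074348/2198819375462461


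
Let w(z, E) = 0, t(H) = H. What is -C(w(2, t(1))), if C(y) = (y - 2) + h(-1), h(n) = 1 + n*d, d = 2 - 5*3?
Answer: -12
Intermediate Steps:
d = -13 (d = 2 - 15 = -13)
h(n) = 1 - 13*n (h(n) = 1 + n*(-13) = 1 - 13*n)
C(y) = 12 + y (C(y) = (y - 2) + (1 - 13*(-1)) = (-2 + y) + (1 + 13) = (-2 + y) + 14 = 12 + y)
-C(w(2, t(1))) = -(12 + 0) = -1*12 = -12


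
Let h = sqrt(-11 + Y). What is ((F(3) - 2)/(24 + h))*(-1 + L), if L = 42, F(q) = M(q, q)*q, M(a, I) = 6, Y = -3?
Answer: 7872/295 - 328*I*sqrt(14)/295 ≈ 26.685 - 4.1602*I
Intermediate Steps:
h = I*sqrt(14) (h = sqrt(-11 - 3) = sqrt(-14) = I*sqrt(14) ≈ 3.7417*I)
F(q) = 6*q
((F(3) - 2)/(24 + h))*(-1 + L) = ((6*3 - 2)/(24 + I*sqrt(14)))*(-1 + 42) = ((18 - 2)/(24 + I*sqrt(14)))*41 = (16/(24 + I*sqrt(14)))*41 = 656/(24 + I*sqrt(14))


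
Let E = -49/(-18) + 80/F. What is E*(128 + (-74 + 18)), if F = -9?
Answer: -444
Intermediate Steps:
E = -37/6 (E = -49/(-18) + 80/(-9) = -49*(-1/18) + 80*(-1/9) = 49/18 - 80/9 = -37/6 ≈ -6.1667)
E*(128 + (-74 + 18)) = -37*(128 + (-74 + 18))/6 = -37*(128 - 56)/6 = -37/6*72 = -444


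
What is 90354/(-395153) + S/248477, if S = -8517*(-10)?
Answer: 1018571832/8926039271 ≈ 0.11411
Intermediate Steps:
S = 85170
90354/(-395153) + S/248477 = 90354/(-395153) + 85170/248477 = 90354*(-1/395153) + 85170*(1/248477) = -8214/35923 + 85170/248477 = 1018571832/8926039271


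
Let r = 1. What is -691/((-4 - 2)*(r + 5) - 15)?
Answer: 691/51 ≈ 13.549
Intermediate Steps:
-691/((-4 - 2)*(r + 5) - 15) = -691/((-4 - 2)*(1 + 5) - 15) = -691/(-6*6 - 15) = -691/(-36 - 15) = -691/((-51*1)) = -691/(-51) = -691*(-1/51) = 691/51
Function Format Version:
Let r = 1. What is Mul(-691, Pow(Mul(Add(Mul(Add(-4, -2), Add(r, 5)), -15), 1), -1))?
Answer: Rational(691, 51) ≈ 13.549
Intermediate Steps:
Mul(-691, Pow(Mul(Add(Mul(Add(-4, -2), Add(r, 5)), -15), 1), -1)) = Mul(-691, Pow(Mul(Add(Mul(Add(-4, -2), Add(1, 5)), -15), 1), -1)) = Mul(-691, Pow(Mul(Add(Mul(-6, 6), -15), 1), -1)) = Mul(-691, Pow(Mul(Add(-36, -15), 1), -1)) = Mul(-691, Pow(Mul(-51, 1), -1)) = Mul(-691, Pow(-51, -1)) = Mul(-691, Rational(-1, 51)) = Rational(691, 51)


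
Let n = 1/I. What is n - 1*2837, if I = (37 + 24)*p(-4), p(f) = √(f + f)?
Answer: -2837 - I*√2/244 ≈ -2837.0 - 0.005796*I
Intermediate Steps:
p(f) = √2*√f (p(f) = √(2*f) = √2*√f)
I = 122*I*√2 (I = (37 + 24)*(√2*√(-4)) = 61*(√2*(2*I)) = 61*(2*I*√2) = 122*I*√2 ≈ 172.53*I)
n = -I*√2/244 (n = 1/(122*I*√2) = -I*√2/244 ≈ -0.005796*I)
n - 1*2837 = -I*√2/244 - 1*2837 = -I*√2/244 - 2837 = -2837 - I*√2/244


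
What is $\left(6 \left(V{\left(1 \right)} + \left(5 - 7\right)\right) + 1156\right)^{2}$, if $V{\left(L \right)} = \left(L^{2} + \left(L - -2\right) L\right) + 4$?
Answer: $1420864$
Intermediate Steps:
$V{\left(L \right)} = 4 + L^{2} + L \left(2 + L\right)$ ($V{\left(L \right)} = \left(L^{2} + \left(L + 2\right) L\right) + 4 = \left(L^{2} + \left(2 + L\right) L\right) + 4 = \left(L^{2} + L \left(2 + L\right)\right) + 4 = 4 + L^{2} + L \left(2 + L\right)$)
$\left(6 \left(V{\left(1 \right)} + \left(5 - 7\right)\right) + 1156\right)^{2} = \left(6 \left(\left(4 + 2 \cdot 1 + 2 \cdot 1^{2}\right) + \left(5 - 7\right)\right) + 1156\right)^{2} = \left(6 \left(\left(4 + 2 + 2 \cdot 1\right) - 2\right) + 1156\right)^{2} = \left(6 \left(\left(4 + 2 + 2\right) - 2\right) + 1156\right)^{2} = \left(6 \left(8 - 2\right) + 1156\right)^{2} = \left(6 \cdot 6 + 1156\right)^{2} = \left(36 + 1156\right)^{2} = 1192^{2} = 1420864$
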